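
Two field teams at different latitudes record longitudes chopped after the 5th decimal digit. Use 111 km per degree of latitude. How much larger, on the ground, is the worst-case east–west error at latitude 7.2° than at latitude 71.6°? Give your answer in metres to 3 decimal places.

Truncating at 5 decimal places can drop up to a full unit in the last place, so the longitude may be off by as much as 1e-05°.
At 7.2°: 1e-05° × 111000 × cos 7.2° = 1e-05 × 111000 × 0.9921 ≈ 1.1012 m.
At 71.6°: 1e-05° × 111000 × cos 71.6° = 1e-05 × 111000 × 0.3156 ≈ 0.35037 m.
Difference: 1.1012 − 0.35037 = 0.75088 m.

0.751 metres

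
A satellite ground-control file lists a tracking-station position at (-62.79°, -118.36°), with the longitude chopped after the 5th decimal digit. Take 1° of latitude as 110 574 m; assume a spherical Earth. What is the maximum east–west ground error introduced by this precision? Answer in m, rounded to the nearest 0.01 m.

Truncating at 5 decimal places can drop up to a full unit in the last place, so the longitude may be off by as much as 1e-05°.
At latitude 62.79° a degree of longitude spans 110574 m × cos 62.79° = 110574 × 0.4573 ≈ 50560.3 m.
So at most 1e-05° × 50560.3 ≈ 0.505603 m east–west.

0.51 m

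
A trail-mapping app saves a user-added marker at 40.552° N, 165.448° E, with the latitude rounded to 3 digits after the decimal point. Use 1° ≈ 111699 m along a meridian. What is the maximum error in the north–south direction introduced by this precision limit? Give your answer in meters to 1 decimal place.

Rounding to 3 decimal places leaves the latitude within ±0.0005° of the true value.
Along the meridian that is 0.0005° × 111699 m/° = 55.8495 m.

55.8 meters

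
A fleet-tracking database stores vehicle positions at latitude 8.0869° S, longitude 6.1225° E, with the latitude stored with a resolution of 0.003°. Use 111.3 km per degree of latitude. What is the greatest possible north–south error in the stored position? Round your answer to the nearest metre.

167 metres

With a 0.003° grid the true value lies within half a step, ±0.003°/2 = ±0.0015°, of the stored one.
North–south distance: 0.0015° × 111300 m/° = 166.95 m.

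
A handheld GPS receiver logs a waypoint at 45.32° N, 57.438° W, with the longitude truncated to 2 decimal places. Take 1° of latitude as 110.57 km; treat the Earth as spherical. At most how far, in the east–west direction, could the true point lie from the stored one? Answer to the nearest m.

Truncating at 2 decimal places can drop up to a full unit in the last place, so the longitude may be off by as much as 0.01°.
At latitude 45.32° a degree of longitude spans 110570 m × cos 45.32° = 110570 × 0.7031 ≈ 77746.9 m.
East–west error: 0.01° × 77746.9 m/° ≈ 777.469 m.

777 m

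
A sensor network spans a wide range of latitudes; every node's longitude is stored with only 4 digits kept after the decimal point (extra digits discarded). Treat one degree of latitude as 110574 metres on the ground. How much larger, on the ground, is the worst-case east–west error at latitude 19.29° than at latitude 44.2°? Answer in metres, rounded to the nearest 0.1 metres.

2.5 metres

Truncating at 4 decimal places can drop up to a full unit in the last place, so the longitude may be off by as much as 0.0001°.
Error at 19.29° = 0.0001° × 110574 × cos 19.29° ≈ 11.057 × 0.9439 = 10.437 m.
Error at 44.2° = 0.0001° × 110574 × cos 44.2° ≈ 11.057 × 0.7169 = 7.9272 m.
So the lower-latitude error exceeds the higher by 10.437 − 7.9272 = 2.5095 m.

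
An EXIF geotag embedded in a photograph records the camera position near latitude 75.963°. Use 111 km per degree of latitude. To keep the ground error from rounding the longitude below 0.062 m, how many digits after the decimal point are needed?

6 decimal places

At 75.963° one degree of longitude covers 111000 × cos 75.963° ≈ 111000 × 0.2425 ≈ 26922.9 m.
With N decimal places the half-ulp bound is 0.5·10⁻ᴺ°, or 0.5·10⁻ᴺ × 26922.9 m on the ground.
Need 0.5 × 26922.9 × 10⁻ᴺ ≤ 0.062 → 10⁻ᴺ ≤ 4.606e-06, so N ≥ 5.34.
At 5 places the error can reach 0.135 m, but 6 places keeps it to 0.0135 m.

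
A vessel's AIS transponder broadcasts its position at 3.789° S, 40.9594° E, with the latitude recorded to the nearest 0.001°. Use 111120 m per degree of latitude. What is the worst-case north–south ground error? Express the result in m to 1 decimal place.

Rounding to 3 decimal places leaves the latitude within ±0.0005° of the true value.
North–south distance: 0.0005° × 111120 m/° = 55.56 m.

55.6 m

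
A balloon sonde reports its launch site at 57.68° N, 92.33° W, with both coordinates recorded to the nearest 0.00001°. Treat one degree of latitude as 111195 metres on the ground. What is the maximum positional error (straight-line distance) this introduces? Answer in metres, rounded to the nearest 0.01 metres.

0.63 metres

Rounding to 5 decimal places leaves each coordinate within ±5e-06° of the true value.
N–S: 5e-06° × 111195 m/° = 0.555975 m.
Longitude error → 5e-06 × 111195 × cos 57.68° = 5e-06 × 111195 × 0.5346 ≈ 0.297251 m.
The two errors are perpendicular, so the maximum displacement is √(0.555975² + 0.297251²) ≈ 0.630449 m.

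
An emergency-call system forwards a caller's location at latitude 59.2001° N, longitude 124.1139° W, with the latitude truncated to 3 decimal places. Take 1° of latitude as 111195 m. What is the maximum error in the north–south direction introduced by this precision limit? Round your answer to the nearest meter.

111 meters

Truncating at 3 decimal places can drop up to a full unit in the last place, so the latitude may be off by as much as 0.001°.
So the N–S error is at most 0.001 × 111195 = 111.195 m.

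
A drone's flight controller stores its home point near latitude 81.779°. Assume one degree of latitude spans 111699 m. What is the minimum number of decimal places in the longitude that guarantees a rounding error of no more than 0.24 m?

5 decimal places

At 81.779° one degree of longitude covers 111699 × cos 81.779° ≈ 111699 × 0.1430 ≈ 15972 m.
N decimal places → at most half a unit in the last place, 0.5 × 10⁻ᴺ° = 15972/2 × 10⁻ᴺ m.
Need 0.5 × 15972 × 10⁻ᴺ ≤ 0.24 → 10⁻ᴺ ≤ 3.005e-05, so N ≥ 4.52.
So 5 decimal places suffice (0.0799 m); 4 would allow up to 0.799 m.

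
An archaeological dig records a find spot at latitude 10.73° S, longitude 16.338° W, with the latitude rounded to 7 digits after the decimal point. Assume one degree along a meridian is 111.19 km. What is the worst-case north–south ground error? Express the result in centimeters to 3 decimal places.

0.556 centimeters

Rounding to 7 decimal places leaves the latitude within ±5e-08° of the true value.
Along the meridian that is 5e-08° × 111190 m/° = 0.0055595 m.
That is 0.0055595 m = 0.55595 cm.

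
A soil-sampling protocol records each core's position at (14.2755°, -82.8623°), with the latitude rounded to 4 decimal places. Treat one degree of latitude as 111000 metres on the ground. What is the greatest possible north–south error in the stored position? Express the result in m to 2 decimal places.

Rounding to 4 decimal places leaves the latitude within ±5e-05° of the true value.
So the N–S error is at most 5e-05 × 111000 = 5.55 m.

5.55 m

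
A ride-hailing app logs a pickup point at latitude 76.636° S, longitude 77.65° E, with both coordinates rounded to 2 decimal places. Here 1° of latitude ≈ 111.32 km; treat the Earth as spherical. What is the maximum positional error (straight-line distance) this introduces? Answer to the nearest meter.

571 meters

Rounding to 2 decimal places leaves each coordinate within ±0.005° of the true value.
Latitude error → 0.005 × 111320 = 556.6 m along the meridian.
East–west component at 76.636°: 0.005° × 111320 × cos 76.636° ≈ 0.005 × 25730.1 ≈ 128.651 m.
Combining orthogonally: (556.6² + 128.651²)^½ ≈ 571.274 m.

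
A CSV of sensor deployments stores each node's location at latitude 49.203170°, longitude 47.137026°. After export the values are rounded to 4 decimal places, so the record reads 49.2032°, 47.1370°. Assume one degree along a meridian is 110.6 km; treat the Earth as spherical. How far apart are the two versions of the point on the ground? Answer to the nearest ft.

The latitude changed by -0.000030° and the longitude by +0.000026°.
North–south shift: -0.000030 × 110600 = -3.318 m.
East–west at this latitude: 0.000026° × 110600 × cos 49.2032° ≈ 0.000026 × 72263.6 = 1.87885 m.
Distance: √(3.318² + 1.87885²) ≈ 3.81303 m.
Converting: 3.81303 m × 3.2808 ft/m ≈ 12.51 ft.

13 ft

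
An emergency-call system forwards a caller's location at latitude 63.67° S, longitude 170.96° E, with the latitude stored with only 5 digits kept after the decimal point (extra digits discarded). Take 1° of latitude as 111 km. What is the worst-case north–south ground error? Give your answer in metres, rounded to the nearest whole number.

Truncating at 5 decimal places can drop up to a full unit in the last place, so the latitude may be off by as much as 1e-05°.
Along the meridian that is 1e-05° × 111000 m/° = 1.11 m.

1 metres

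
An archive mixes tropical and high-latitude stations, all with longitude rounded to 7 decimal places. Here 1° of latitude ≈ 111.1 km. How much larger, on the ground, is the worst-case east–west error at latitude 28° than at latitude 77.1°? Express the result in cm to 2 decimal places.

0.37 cm

Rounding to 7 decimal places leaves the longitude within ±5e-08° of the true value.
At 28°: 5e-08° × 111100 × cos 28° = 5e-08 × 111100 × 0.8829 ≈ 0.0049048 m.
At 77.1°: 5e-08° × 111100 × cos 77.1° = 5e-08 × 111100 × 0.2233 ≈ 0.0012402 m.
So the lower-latitude error exceeds the higher by 0.0049048 − 0.0012402 = 0.0036646 m.
That is 0.00366462 m = 0.36646 cm.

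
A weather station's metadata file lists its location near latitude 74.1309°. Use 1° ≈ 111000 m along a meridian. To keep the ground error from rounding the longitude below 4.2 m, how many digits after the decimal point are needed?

At 74.1309° one degree of longitude covers 111000 × cos 74.1309° ≈ 111000 × 0.2734 ≈ 30351.9 m.
Rounding to N decimal places gives at most 0.5 × 10⁻ᴺ degrees of error, i.e. 0.5 × 10⁻ᴺ × 30351.9 m.
Setting 15175.9 × 10⁻ᴺ ≤ 4.2 gives 10ᴺ ≥ 3613, i.e. N ≥ 3.56.
N = 3 would give 15.2 m (too coarse); N = 4 gives 1.52 m ≤ 4.2 m.

4 decimal places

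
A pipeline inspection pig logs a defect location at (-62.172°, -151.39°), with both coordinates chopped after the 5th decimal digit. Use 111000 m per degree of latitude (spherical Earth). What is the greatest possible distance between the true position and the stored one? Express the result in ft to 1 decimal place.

Truncating at 5 decimal places can drop up to a full unit in the last place, so each coordinate may be off by as much as 1e-05°.
Latitude error → 1e-05 × 111000 = 1.11 m along the meridian.
Longitude error → 1e-05 × 111000 × cos 62.172° = 1e-05 × 111000 × 0.4668 ≈ 0.518169 m.
Worst case both components are at the extreme and orthogonal: √(1.11² + 0.518169²) ≈ 1.22499 m.
In feet: 1.22499 m ÷ 0.3048 ≈ 4.019 ft.

4.0 ft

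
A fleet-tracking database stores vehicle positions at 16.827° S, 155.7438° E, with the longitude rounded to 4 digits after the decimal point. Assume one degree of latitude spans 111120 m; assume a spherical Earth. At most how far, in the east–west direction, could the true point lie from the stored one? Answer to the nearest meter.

5 meters

Rounding to 4 decimal places leaves the longitude within ±5e-05° of the true value.
Parallels shrink by cos φ, so at 16.827° a degree of longitude is 111120 × 0.9572 ≈ 106362 m.
Maximum E–W displacement: 5e-05 × 106362 = 5.31811 m.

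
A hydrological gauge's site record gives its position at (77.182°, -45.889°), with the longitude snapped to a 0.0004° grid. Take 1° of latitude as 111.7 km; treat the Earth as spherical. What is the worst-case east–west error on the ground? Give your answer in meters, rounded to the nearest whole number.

5 meters

With a 0.0004° grid the true value lies within half a step, ±0.0004°/2 = ±0.0002°, of the stored one.
Parallels shrink by cos φ, so at 77.182° a degree of longitude is 111700 × 0.2219 ≈ 24781.2 m.
East–west error: 0.0002° × 24781.2 m/° ≈ 4.95624 m.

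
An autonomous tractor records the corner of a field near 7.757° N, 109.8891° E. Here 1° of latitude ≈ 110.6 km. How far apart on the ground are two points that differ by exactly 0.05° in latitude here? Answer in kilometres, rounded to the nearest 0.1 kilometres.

5.5 kilometres

Along a meridian 0.05° is 0.05 × 110600 = 5530 m.
That is 5530 m = 5.53 km.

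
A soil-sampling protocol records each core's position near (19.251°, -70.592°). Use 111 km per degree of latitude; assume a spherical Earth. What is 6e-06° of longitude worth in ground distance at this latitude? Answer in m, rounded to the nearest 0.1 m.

0.6 m

6e-06° of longitude at 19.251° is 6e-06 × 111000 × cos 19.251° ≈ 6e-06 × 104793 = 0.628759 m.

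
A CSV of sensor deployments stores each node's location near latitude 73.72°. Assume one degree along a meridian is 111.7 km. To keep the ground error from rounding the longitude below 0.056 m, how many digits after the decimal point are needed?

6 decimal places

At 73.72° one degree of longitude covers 111700 × cos 73.72° ≈ 111700 × 0.2803 ≈ 31313 m.
N decimal places → at most half a unit in the last place, 0.5 × 10⁻ᴺ° = 31313/2 × 10⁻ᴺ m.
Need 0.5 × 31313 × 10⁻ᴺ ≤ 0.056 → 10⁻ᴺ ≤ 3.577e-06, so N ≥ 5.45.
At 5 places the error can reach 0.157 m, but 6 places keeps it to 0.0157 m.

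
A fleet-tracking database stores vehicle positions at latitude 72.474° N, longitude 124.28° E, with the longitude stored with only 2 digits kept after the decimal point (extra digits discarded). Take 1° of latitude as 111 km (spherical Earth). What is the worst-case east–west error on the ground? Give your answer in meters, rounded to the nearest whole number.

334 meters

Truncating at 2 decimal places can drop up to a full unit in the last place, so the longitude may be off by as much as 0.01°.
Parallels shrink by cos φ, so at 72.474° a degree of longitude is 111000 × 0.3011 ≈ 33426.4 m.
Maximum E–W displacement: 0.01 × 33426.4 = 334.264 m.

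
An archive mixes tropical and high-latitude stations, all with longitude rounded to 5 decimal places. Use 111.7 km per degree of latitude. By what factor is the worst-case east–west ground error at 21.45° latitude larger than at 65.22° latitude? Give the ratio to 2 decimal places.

Rounding to 5 decimal places leaves the longitude within ±5e-06° of the true value.
At 21.45°: 5e-06° × 111700 × cos 21.45° = 5e-06 × 111700 × 0.9307 ≈ 0.51982 m.
At 65.22°: 5e-06° × 111700 × cos 65.22° = 5e-06 × 111700 × 0.4191 ≈ 0.23409 m.
Ratio: 0.51982 / 0.23409 = cos 21.45° / cos 65.22° ≈ 2.2206.

2.22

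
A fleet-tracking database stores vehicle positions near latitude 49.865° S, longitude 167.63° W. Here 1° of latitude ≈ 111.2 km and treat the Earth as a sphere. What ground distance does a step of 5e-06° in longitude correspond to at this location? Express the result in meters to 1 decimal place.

At 49.865° a degree of longitude is 111200 × cos 49.865° ≈ 71678.5 m, so 5e-06° corresponds to 0.358392 m.

0.4 meters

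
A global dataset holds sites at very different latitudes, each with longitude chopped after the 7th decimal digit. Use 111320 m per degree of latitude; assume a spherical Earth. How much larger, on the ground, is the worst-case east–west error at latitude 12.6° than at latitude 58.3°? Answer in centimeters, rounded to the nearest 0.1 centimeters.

0.5 centimeters

Truncating at 7 decimal places can drop up to a full unit in the last place, so the longitude may be off by as much as 1e-07°.
At 12.6°: 1e-07° × 111320 × cos 12.6° = 1e-07 × 111320 × 0.9759 ≈ 0.010864 m.
Error at 58.3° = 1e-07° × 111320 × cos 58.3° ≈ 0.011132 × 0.5255 = 0.0058496 m.
Difference: 0.010864 − 0.0058496 = 0.0050144 m.
That is 0.00501435 m = 0.50144 cm.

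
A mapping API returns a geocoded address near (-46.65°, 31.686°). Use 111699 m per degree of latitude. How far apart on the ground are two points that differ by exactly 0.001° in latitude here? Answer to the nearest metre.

112 metres

0.001° × 111699 m/° = 111.699 m.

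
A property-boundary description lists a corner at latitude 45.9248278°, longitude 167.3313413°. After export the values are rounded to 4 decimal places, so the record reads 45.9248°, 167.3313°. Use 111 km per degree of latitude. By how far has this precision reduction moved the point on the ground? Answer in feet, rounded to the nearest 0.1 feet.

Δlat = 45.9248278 − 45.9248 = +0.0000278°; Δlon = 167.3313413 − 167.3313 = +0.0000413°.
N–S: 0.0000278° × 111000 m/° = 3.0858 m.
E–W at 45.9248°: 0.0000413° × 111000 × cos 45.9248° = 0.0000413 × 111000 × 0.6956 ≈ 3.18885 m.
Hypotenuse of the two orthogonal shifts: √(3.0858² + 3.18885²) = 4.43744 m.
Converting: 4.43744 m × 3.2808 ft/m ≈ 14.559 ft.

14.6 feet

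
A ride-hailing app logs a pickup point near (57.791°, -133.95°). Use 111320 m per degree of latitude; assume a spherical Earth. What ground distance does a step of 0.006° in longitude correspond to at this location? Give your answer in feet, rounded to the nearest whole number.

0.006° of longitude at 57.791° is 0.006 × 111320 × cos 57.791° ≈ 0.006 × 59334.6 = 356.007 m.
Converting: 356.007 m × 3.2808 ft/m ≈ 1168 ft.

1168 feet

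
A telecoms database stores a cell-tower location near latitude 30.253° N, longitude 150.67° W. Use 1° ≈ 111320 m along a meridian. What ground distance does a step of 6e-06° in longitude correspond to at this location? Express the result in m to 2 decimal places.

0.58 m

One degree of longitude here spans 111320 × cos 30.253° = 111320 × 0.8638 ≈ 96159.2 m; 6e-06° of that is 0.576955 m.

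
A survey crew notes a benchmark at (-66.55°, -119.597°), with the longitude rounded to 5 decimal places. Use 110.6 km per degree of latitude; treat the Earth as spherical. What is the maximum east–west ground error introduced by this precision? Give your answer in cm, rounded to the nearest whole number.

Rounding to 5 decimal places leaves the longitude within ±5e-06° of the true value.
At latitude 66.55° a degree of longitude spans 110600 m × cos 66.55° = 110600 × 0.3979 ≈ 44013.1 m.
Maximum E–W displacement: 5e-06 × 44013.1 = 0.220066 m.
That is 0.220066 m = 22.007 cm.

22 cm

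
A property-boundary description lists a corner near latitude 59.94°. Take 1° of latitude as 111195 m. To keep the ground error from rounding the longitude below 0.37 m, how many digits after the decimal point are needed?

5 decimal places

At 59.94° one degree of longitude covers 111195 × cos 59.94° ≈ 111195 × 0.5009 ≈ 55698.3 m.
With N decimal places the half-ulp bound is 0.5·10⁻ᴺ°, or 0.5·10⁻ᴺ × 55698.3 m on the ground.
Setting 27849.2 × 10⁻ᴺ ≤ 0.37 gives 10ᴺ ≥ 7.527e+04, i.e. N ≥ 4.88.
N = 4 would give 2.78 m (too coarse); N = 5 gives 0.278 m ≤ 0.37 m.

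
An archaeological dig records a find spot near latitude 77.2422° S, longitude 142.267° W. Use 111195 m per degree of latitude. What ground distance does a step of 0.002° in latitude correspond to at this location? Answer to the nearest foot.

730 feet

Along a meridian 0.002° is 0.002 × 111195 = 222.39 m.
Converting: 222.39 m × 3.2808 ft/m ≈ 729.63 ft.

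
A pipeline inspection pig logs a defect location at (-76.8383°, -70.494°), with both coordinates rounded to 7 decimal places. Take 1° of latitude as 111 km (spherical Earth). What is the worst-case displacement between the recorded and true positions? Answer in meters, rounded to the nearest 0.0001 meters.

0.0057 meters

Rounding to 7 decimal places leaves each coordinate within ±5e-08° of the true value.
North–south component: 5e-08° × 111000 = 0.00555 m.
E–W at 76.8383°: 5e-08° × 111000 × cos 76.8383° = 5e-08 × 111000 × 0.2277 ≈ 0.00126374 m.
Combining orthogonally: (0.00555² + 0.00126374²)^½ ≈ 0.00569206 m.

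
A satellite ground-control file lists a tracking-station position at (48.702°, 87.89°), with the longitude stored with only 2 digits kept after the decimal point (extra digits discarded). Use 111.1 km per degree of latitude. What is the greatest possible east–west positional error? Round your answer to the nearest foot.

2406 feet

Truncating at 2 decimal places can drop up to a full unit in the last place, so the longitude may be off by as much as 0.01°.
Parallels shrink by cos φ, so at 48.702° a degree of longitude is 111100 × 0.6600 ≈ 73323.3 m.
East–west error: 0.01° × 73323.3 m/° ≈ 733.233 m.
In feet: 733.233 m ÷ 0.3048 ≈ 2405.6 ft.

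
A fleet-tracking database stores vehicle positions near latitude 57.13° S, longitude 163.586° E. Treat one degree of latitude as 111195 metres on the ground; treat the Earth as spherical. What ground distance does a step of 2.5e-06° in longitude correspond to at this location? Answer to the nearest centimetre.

One degree of longitude here spans 111195 × cos 57.13° = 111195 × 0.5427 ≈ 60349.4 m; 2.5e-06° of that is 0.150873 m.
That is 0.150873 m = 15.087 cm.

15 centimetres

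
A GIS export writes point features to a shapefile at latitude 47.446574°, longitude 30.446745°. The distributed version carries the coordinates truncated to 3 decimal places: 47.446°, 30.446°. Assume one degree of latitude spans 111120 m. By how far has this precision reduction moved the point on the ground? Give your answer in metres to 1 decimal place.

84.9 metres

Δlat = 47.446574 − 47.446 = +0.000574°; Δlon = 30.446745 − 30.446 = +0.000745°.
North–south shift: 0.000574 × 111120 = 63.7829 m.
E–W at 47.446°: 0.000745° × 111120 × cos 47.446° = 0.000745 × 111120 × 0.6763 ≈ 55.9858 m.
Combined displacement = (63.7829² + 55.9858²)^½ ≈ 84.8685 m.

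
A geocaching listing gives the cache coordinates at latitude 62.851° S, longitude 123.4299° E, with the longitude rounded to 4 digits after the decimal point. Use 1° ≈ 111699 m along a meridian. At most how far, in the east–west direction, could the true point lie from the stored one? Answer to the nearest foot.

8 feet

Rounding to 4 decimal places leaves the longitude within ±5e-05° of the true value.
At latitude 62.851° a degree of longitude spans 111699 m × cos 62.851° = 111699 × 0.4563 ≈ 50968.9 m.
So at most 5e-05° × 50968.9 ≈ 2.54845 m east–west.
Converting: 2.54845 m × 3.2808 ft/m ≈ 8.361 ft.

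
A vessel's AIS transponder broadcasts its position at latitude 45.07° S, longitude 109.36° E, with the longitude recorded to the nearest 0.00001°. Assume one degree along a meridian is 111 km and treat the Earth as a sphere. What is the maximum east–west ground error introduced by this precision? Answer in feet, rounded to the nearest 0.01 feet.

Rounding to 5 decimal places leaves the longitude within ±5e-06° of the true value.
At latitude 45.07° a degree of longitude spans 111000 m × cos 45.07° = 111000 × 0.7062 ≈ 78392.9 m.
Maximum E–W displacement: 5e-06 × 78392.9 = 0.391965 m.
In feet: 0.391965 m ÷ 0.3048 ≈ 1.286 ft.

1.29 feet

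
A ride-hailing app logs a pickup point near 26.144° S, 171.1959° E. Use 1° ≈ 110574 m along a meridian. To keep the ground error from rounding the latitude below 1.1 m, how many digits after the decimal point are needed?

5 decimal places

One degree of latitude covers 110574 m.
With N decimal places the half-ulp bound is 0.5·10⁻ᴺ°, or 0.5·10⁻ᴺ × 110574 m on the ground.
Setting 55287 × 10⁻ᴺ ≤ 1.1 gives 10ᴺ ≥ 5.026e+04, i.e. N ≥ 4.70.
So 5 decimal places suffice (0.553 m); 4 would allow up to 5.53 m.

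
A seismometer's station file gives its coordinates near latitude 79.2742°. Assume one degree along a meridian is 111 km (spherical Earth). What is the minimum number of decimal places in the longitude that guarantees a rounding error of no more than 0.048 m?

At 79.2742° one degree of longitude covers 111000 × cos 79.2742° ≈ 111000 × 0.1861 ≈ 20658.1 m.
With N decimal places the half-ulp bound is 0.5·10⁻ᴺ°, or 0.5·10⁻ᴺ × 20658.1 m on the ground.
Setting 10329.1 × 10⁻ᴺ ≤ 0.048 gives 10ᴺ ≥ 2.152e+05, i.e. N ≥ 5.33.
At 5 places the error can reach 0.103 m, but 6 places keeps it to 0.0103 m.

6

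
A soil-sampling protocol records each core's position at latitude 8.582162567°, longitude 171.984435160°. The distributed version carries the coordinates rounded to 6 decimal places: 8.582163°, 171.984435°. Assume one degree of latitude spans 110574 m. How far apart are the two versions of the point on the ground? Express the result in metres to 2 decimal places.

0.05 metres

The latitude changed by -0.000000433° and the longitude by +0.000000160°.
N–S: -0.000000433° × 110574 m/° = -0.0478785 m.
East–west at this latitude: 0.000000160° × 110574 × cos 8.58216° ≈ 0.000000160 × 109336 = 0.0174937 m.
Combined displacement = (0.0478785² + 0.0174937²)^½ ≈ 0.0509744 m.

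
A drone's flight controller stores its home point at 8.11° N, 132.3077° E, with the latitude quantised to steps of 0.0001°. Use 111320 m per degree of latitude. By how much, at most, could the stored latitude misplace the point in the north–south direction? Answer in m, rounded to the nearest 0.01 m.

5.57 m

With a 0.0001° grid the true value lies within half a step, ±0.0001°/2 = ±5e-05°, of the stored one.
Along the meridian that is 5e-05° × 111320 m/° = 5.566 m.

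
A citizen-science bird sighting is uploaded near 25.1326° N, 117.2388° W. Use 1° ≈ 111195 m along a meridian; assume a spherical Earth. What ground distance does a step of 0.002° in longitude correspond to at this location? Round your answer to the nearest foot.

One degree of longitude here spans 111195 × cos 25.1326° = 111195 × 0.9053 ≈ 100668 m; 0.002° of that is 201.336 m.
Converting: 201.336 m × 3.2808 ft/m ≈ 660.55 ft.

661 feet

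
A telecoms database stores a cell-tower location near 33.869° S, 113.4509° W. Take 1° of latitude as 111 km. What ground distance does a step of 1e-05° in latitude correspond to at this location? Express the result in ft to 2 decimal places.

3.64 ft

1e-05° × 111000 m/° = 1.11 m.
Converting: 1.11 m × 3.2808 ft/m ≈ 3.6417 ft.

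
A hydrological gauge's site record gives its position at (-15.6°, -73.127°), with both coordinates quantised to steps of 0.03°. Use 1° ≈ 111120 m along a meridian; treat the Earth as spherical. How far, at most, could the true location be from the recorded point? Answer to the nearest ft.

With a 0.03° grid the true value lies within half a step, ±0.03°/2 = ±0.015°, of the stored one.
North–south component: 0.015° × 111120 = 1666.8 m.
East–west component at 15.6°: 0.015° × 111120 × cos 15.6° ≈ 0.015 × 107027 ≈ 1605.4 m.
The two errors are perpendicular, so the maximum displacement is √(1666.8² + 1605.4²) ≈ 2314.2 m.
Converting: 2314.2 m × 3.2808 ft/m ≈ 7592.5 ft.

7593 ft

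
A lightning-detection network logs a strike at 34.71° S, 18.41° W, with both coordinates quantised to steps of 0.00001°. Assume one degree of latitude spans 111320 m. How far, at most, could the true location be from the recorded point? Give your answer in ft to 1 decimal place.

With a 0.00001° grid the true value lies within half a step, ±0.00001°/2 = ±5e-06°, of the stored one.
Latitude error → 5e-06 × 111320 = 0.5566 m along the meridian.
East–west component at 34.71°: 5e-06° × 111320 × cos 34.71° ≈ 5e-06 × 91510 ≈ 0.45755 m.
Combining orthogonally: (0.5566² + 0.45755²)^½ ≈ 0.720525 m.
In feet: 0.720525 m ÷ 0.3048 ≈ 2.3639 ft.

2.4 ft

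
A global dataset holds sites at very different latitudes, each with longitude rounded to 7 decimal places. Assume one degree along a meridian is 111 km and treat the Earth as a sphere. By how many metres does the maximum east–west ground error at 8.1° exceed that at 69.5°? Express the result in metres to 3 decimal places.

0.004 metres

Rounding to 7 decimal places leaves the longitude within ±5e-08° of the true value.
Error at 8.1° = 5e-08° × 111000 × cos 8.1° ≈ 0.00555 × 0.9900 = 0.0054946 m.
Error at 69.5° = 5e-08° × 111000 × cos 69.5° ≈ 0.00555 × 0.3502 = 0.0019437 m.
So the lower-latitude error exceeds the higher by 0.0054946 − 0.0019437 = 0.003551 m.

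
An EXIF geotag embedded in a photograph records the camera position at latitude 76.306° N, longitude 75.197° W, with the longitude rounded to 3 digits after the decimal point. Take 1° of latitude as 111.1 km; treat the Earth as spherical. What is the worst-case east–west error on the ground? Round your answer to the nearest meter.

13 meters

Rounding to 3 decimal places leaves the longitude within ±0.0005° of the true value.
Parallels shrink by cos φ, so at 76.306° a degree of longitude is 111100 × 0.2367 ≈ 26301.4 m.
So at most 0.0005° × 26301.4 ≈ 13.1507 m east–west.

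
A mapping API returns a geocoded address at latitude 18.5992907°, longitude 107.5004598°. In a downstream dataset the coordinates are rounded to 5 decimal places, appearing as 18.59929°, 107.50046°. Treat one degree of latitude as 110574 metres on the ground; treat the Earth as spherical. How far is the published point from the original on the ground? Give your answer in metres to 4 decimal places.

0.0802 metres

Δlat = 18.5992907 − 18.59929 = +0.0000007°; Δlon = 107.5004598 − 107.50046 = -0.0000002°.
N–S: 0.0000007° × 110574 m/° = 0.0774018 m.
E–W at 18.5993°: -0.0000002° × 110574 × cos 18.5993° = -0.0000002 × 110574 × 0.9478 ≈ -0.0209598 m.
Hypotenuse of the two orthogonal shifts: √(0.0774018² + 0.0209598²) = 0.0801895 m.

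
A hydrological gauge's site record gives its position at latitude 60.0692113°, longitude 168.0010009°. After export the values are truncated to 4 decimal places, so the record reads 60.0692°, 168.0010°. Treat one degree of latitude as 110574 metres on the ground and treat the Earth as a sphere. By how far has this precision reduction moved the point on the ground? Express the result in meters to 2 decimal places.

1.25 meters

Δlat = 60.0692113 − 60.0692 = +0.0000113°; Δlon = 168.0010009 − 168.0010 = +0.0000009°.
N–S: 0.0000113° × 110574 m/° = 1.24949 m.
East–west at this latitude: 0.0000009° × 110574 × cos 60.0692° ≈ 0.0000009 × 55171.3 = 0.0496542 m.
Hypotenuse of the two orthogonal shifts: √(1.24949² + 0.0496542²) = 1.25047 m.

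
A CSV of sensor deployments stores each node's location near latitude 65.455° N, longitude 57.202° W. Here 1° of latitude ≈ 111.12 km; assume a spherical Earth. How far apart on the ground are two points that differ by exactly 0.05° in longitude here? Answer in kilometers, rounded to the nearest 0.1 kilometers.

One degree of longitude here spans 111120 × cos 65.455° = 111120 × 0.4154 ≈ 46160.1 m; 0.05° of that is 2308.01 m.
That is 2308.01 m = 2.308 km.

2.3 kilometers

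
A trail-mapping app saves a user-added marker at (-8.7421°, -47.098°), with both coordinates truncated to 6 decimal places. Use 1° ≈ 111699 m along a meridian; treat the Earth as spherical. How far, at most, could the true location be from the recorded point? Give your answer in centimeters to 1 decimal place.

Truncating at 6 decimal places can drop up to a full unit in the last place, so each coordinate may be off by as much as 1e-06°.
North–south component: 1e-06° × 111699 = 0.111699 m.
Longitude error → 1e-06 × 111699 × cos 8.7421° = 1e-06 × 111699 × 0.9884 ≈ 0.110401 m.
Combining orthogonally: (0.111699² + 0.110401²)^½ ≈ 0.157051 m.
That is 0.157051 m = 15.705 cm.

15.7 centimeters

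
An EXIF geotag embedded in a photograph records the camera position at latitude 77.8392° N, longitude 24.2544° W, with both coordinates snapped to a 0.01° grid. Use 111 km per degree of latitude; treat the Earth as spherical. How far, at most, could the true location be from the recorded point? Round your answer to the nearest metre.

567 metres

With a 0.01° grid the true value lies within half a step, ±0.01°/2 = ±0.005°, of the stored one.
N–S: 0.005° × 111000 m/° = 555 m.
Longitude error → 0.005 × 111000 × cos 77.8392° = 0.005 × 111000 × 0.2107 ≈ 116.914 m.
The two errors are perpendicular, so the maximum displacement is √(555² + 116.914²) ≈ 567.181 m.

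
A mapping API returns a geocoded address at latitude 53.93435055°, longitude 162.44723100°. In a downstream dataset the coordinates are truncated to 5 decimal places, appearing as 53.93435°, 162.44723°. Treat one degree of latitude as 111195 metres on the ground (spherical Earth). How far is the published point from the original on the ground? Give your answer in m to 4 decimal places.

0.0896 m

The latitude changed by +0.00000055° and the longitude by +0.00000100°.
North–south shift: 0.00000055 × 111195 = 0.0611572 m.
E–W at 53.9344°: 0.00000100° × 111195 × cos 53.9344° = 0.00000100 × 111195 × 0.5887 ≈ 0.0654618 m.
Distance: √(0.0611572² + 0.0654618²) ≈ 0.0895849 m.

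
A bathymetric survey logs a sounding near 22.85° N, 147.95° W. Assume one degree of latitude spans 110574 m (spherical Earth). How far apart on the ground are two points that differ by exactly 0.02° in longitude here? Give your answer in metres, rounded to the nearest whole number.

0.02° of longitude at 22.85° is 0.02 × 110574 × cos 22.85° ≈ 0.02 × 101897 = 2037.93 m.

2038 metres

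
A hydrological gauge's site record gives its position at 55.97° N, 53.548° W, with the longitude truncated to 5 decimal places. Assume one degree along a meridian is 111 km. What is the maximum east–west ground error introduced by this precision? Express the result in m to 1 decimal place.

Truncating at 5 decimal places can drop up to a full unit in the last place, so the longitude may be off by as much as 1e-05°.
At latitude 55.97° a degree of longitude spans 111000 m × cos 55.97° = 111000 × 0.5596 ≈ 62118.6 m.
Maximum E–W displacement: 1e-05 × 62118.6 = 0.621186 m.

0.6 m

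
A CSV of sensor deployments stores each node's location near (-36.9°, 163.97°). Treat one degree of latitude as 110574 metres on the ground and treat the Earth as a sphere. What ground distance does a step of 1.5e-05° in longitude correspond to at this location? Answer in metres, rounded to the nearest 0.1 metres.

1.3 metres

One degree of longitude here spans 110574 × cos 36.9° = 110574 × 0.7997 ≈ 88424.3 m; 1.5e-05° of that is 1.32636 m.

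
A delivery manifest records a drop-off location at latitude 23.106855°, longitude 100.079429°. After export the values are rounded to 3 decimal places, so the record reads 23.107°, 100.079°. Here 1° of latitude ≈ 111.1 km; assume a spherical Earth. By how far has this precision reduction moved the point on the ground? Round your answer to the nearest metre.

Δlat = 23.106855 − 23.107 = -0.000145°; Δlon = 100.079429 − 100.079 = +0.000429°.
North–south shift: -0.000145 × 111100 = -16.1095 m.
E–W at 23.107°: 0.000429° × 111100 × cos 23.107° = 0.000429 × 111100 × 0.9198 ≈ 43.8382 m.
Combined displacement = (16.1095² + 43.8382²)^½ ≈ 46.7044 m.

47 metres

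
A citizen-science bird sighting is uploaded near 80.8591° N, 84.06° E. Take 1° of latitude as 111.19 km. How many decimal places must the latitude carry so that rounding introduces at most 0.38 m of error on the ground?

6 decimal places

One degree of latitude covers 111190 m.
With N decimal places the half-ulp bound is 0.5·10⁻ᴺ°, or 0.5·10⁻ᴺ × 111190 m on the ground.
Setting 55595 × 10⁻ᴺ ≤ 0.38 gives 10ᴺ ≥ 1.463e+05, i.e. N ≥ 5.17.
So 6 decimal places suffice (0.0556 m); 5 would allow up to 0.556 m.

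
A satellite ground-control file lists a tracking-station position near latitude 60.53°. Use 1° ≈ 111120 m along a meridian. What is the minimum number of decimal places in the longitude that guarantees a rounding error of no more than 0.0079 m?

At 60.53° one degree of longitude covers 111120 × cos 60.53° ≈ 111120 × 0.4920 ≈ 54667.5 m.
N decimal places → at most half a unit in the last place, 0.5 × 10⁻ᴺ° = 54667.5/2 × 10⁻ᴺ m.
Setting 27333.7 × 10⁻ᴺ ≤ 0.0079 gives 10ᴺ ≥ 3.46e+06, i.e. N ≥ 6.54.
At 6 places the error can reach 0.0273 m, but 7 places keeps it to 0.00273 m.

7 decimal places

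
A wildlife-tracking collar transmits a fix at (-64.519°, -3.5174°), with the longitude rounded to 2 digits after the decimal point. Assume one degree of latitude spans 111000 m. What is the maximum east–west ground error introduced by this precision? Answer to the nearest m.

Rounding to 2 decimal places leaves the longitude within ±0.005° of the true value.
One degree of longitude at 64.519° is 111000 × cos 64.519° ≈ 111000 × 0.4302 = 47753.5 m.
So at most 0.005° × 47753.5 ≈ 238.768 m east–west.

239 m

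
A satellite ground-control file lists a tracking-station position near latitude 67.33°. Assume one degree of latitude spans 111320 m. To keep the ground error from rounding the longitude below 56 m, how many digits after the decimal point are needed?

At 67.33° one degree of longitude covers 111320 × cos 67.33° ≈ 111320 × 0.3854 ≈ 42905.3 m.
N decimal places → at most half a unit in the last place, 0.5 × 10⁻ᴺ° = 42905.3/2 × 10⁻ᴺ m.
Setting 21452.6 × 10⁻ᴺ ≤ 56 gives 10ᴺ ≥ 383.1, i.e. N ≥ 2.58.
N = 2 would give 215 m (too coarse); N = 3 gives 21.5 m ≤ 56 m.

3 decimal places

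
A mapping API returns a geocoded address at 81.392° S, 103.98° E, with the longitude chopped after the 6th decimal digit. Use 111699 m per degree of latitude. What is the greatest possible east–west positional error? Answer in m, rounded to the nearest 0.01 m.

0.02 m

Truncating at 6 decimal places can drop up to a full unit in the last place, so the longitude may be off by as much as 1e-06°.
One degree of longitude at 81.392° is 111699 × cos 81.392° ≈ 111699 × 0.1497 = 16718.4 m.
Maximum E–W displacement: 1e-06 × 16718.4 = 0.0167184 m.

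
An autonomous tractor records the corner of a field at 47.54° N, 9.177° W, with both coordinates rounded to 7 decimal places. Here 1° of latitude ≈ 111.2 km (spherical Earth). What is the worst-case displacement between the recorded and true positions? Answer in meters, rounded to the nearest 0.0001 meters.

0.0067 meters

Rounding to 7 decimal places leaves each coordinate within ±5e-08° of the true value.
N–S: 5e-08° × 111200 m/° = 0.00556 m.
East–west component at 47.54°: 5e-08° × 111200 × cos 47.54° ≈ 5e-08 × 75068.4 ≈ 0.00375342 m.
Combining orthogonally: (0.00556² + 0.00375342²)^½ ≈ 0.00670833 m.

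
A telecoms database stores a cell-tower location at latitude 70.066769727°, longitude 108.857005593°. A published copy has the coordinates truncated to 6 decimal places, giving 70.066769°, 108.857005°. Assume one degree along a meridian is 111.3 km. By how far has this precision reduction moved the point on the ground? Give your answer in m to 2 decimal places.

0.08 m

The latitude changed by +0.000000727° and the longitude by +0.000000593°.
North–south shift: 0.000000727 × 111300 = 0.0809151 m.
East–west at this latitude: 0.000000593° × 111300 × cos 70.0668° ≈ 0.000000593 × 37944.9 = 0.0225013 m.
Distance: √(0.0809151² + 0.0225013²) ≈ 0.0839855 m.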